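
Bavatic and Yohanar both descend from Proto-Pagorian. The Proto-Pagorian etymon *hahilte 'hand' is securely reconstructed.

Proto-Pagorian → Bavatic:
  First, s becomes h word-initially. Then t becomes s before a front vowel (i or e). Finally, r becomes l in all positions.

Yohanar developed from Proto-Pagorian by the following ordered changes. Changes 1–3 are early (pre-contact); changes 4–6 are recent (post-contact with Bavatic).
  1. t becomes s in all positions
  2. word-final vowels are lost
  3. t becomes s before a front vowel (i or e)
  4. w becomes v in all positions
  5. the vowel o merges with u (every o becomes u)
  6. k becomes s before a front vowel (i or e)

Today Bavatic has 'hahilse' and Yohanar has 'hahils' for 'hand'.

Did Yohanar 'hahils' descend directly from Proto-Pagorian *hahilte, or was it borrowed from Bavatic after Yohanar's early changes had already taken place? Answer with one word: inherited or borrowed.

If inherited, *hahilte would pass through all of Yohanar's changes:
Yohanar: *hahilte > hahilse > hahils  (by unconditioned shift, apocope)
If borrowed from Bavatic 'hahilse' after the early changes, it would undergo only the recent ones:
  rule 4 (unconditioned shift): no change (hahilse)
  rule 5 (vowel merger): no change (hahilse)
  rule 6 (palatalisation): no change (hahilse)
  ⇒ as a loan: hahilse
Yohanar 'hahils' matches the inherited outcome exactly, so it is an inherited cognate, not a loan.

inherited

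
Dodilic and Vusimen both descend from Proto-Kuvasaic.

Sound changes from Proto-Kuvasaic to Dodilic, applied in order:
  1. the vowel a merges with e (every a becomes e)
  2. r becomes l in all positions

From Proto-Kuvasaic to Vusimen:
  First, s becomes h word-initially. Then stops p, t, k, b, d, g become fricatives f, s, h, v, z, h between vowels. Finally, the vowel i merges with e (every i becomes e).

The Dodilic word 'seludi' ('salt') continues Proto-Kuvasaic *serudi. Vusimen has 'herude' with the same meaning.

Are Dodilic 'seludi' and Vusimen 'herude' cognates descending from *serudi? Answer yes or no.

no

Derive the expected Vusimen reflex of *serudi:
Vusimen: start from *serudi.
  rule 1 (debuccalisation): serudi → herudi
  rule 2 (intervocalic lenition): herudi → heruzi
  rule 3 (vowel merger): heruzi → heruze
  ⇒ Vusimen heruze
The regular Vusimen reflex would be 'heruze', but the attested form is 'herude'. The correspondence is irregular, so they are not cognates (the Vusimen form has a different source).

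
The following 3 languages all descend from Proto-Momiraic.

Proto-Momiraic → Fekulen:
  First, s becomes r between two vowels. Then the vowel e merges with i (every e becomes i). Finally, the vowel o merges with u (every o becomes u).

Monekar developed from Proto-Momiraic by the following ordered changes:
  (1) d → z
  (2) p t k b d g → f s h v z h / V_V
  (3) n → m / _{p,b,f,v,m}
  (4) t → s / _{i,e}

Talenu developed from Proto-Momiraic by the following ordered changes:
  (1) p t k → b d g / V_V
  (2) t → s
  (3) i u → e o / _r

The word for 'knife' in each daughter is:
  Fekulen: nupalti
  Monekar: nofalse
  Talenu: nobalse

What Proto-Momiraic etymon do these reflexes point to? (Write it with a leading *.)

*nopalte

Position 3: Fekulen has p, Monekar has f, Talenu has b. Fekulen preserves p here (none of its changes turn any other segment into p), so the proto-segment is *p.
Position 7: Fekulen has i, Monekar has e, Talenu has e. Monekar preserves e here (none of its changes turn any other segment into e), so the proto-segment is *e.
Position 6: Fekulen has t, Monekar has s, Talenu has s. Fekulen preserves t here (none of its changes turn any other segment into t), so the proto-segment is *t.
Verify the candidate proto-form against each daughter:
Fekulen: *nopalte > nopalti > nupalti  (by vowel merger, vowel merger)
Monekar: *nopalte > nofalte > nofalse  (by intervocalic lenition, palatalisation)
Talenu: start from *nopalte.
  rule 1 (intervocalic voicing): nopalte → nobalte
  rule 2 (unconditioned shift): nobalte → nobalse
  rule 3: no change — nobalse
  ⇒ Talenu nobalse
No other proto-form is consistent with every reflex, so the reconstruction is *nopalte.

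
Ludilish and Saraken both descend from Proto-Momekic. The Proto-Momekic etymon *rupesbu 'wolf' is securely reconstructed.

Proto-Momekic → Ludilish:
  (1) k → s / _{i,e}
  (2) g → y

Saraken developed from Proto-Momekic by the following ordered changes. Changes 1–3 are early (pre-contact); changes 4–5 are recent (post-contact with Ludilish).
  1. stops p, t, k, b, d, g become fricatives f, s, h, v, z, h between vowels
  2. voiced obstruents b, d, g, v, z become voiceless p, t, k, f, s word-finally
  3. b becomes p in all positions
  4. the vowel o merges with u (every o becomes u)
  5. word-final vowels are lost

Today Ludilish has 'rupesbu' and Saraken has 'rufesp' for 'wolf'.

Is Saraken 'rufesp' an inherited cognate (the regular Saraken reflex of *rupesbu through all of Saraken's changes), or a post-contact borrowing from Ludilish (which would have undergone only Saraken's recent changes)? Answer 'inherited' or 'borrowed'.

inherited

If inherited, *rupesbu would pass through all of Saraken's changes:
Saraken: *rupesbu > rufesbu > rufespu > rufesp  (by intervocalic lenition, unconditioned shift, apocope)
If borrowed from Ludilish 'rupesbu' after the early changes, it would undergo only the recent ones:
  rule 4 (vowel merger): no change (rupesbu)
  rule 5 (apocope): rupesbu → rupesb
  ⇒ as a loan: rupesb
Saraken 'rufesp' matches the inherited outcome exactly, so it is an inherited cognate, not a loan.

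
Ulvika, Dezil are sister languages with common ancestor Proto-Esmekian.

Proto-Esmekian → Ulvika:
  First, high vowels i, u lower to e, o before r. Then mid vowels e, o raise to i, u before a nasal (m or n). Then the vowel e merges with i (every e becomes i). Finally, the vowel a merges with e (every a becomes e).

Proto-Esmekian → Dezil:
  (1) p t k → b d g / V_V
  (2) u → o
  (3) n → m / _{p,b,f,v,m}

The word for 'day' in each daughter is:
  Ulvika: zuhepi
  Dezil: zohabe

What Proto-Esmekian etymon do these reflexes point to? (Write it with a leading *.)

Position 6: Ulvika has i, Dezil has e. Dezil preserves e here (none of its changes turn any other segment into e), so the proto-segment is *e.
Position 2: Ulvika has u, Dezil has o. Taking the neighbouring segments as reconstructed: Ulvika u can only go back to *u; Dezil o could go back to *o or *u — the one source consistent with every daughter is *u.
Continuing position by position gives *zuhape; check it forward:
Ulvika: start from *zuhape.
  rule 1: no change — zuhape
  rule 2: no change — zuhape
  rule 3 (vowel merger): zuhape → zuhapi
  rule 4 (vowel merger): zuhapi → zuhepi
  ⇒ Ulvika zuhepi
Dezil: start from *zuhape.
  rule 1 (intervocalic voicing): zuhape → zuhabe
  rule 2 (vowel merger): zuhabe → zohabe
  rule 3: no change — zohabe
  ⇒ Dezil zohabe
Only *zuhape yields all of Ulvika zuhepi, Dezil zohabe.

*zuhape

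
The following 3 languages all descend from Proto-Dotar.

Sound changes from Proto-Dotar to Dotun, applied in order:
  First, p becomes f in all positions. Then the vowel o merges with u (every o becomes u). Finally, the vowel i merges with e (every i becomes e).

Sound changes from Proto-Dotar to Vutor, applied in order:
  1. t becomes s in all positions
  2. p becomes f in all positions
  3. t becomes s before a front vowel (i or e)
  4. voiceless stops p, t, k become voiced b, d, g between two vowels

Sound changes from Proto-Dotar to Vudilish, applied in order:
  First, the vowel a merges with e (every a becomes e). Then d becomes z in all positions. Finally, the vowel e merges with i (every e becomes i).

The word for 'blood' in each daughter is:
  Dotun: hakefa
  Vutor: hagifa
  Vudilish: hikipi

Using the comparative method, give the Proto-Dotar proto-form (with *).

Position 5: Dotun has f, Vutor has f, Vudilish has p. Vudilish preserves p here (none of its changes turn any other segment into p), so the proto-segment is *p.
Position 2: Dotun has a, Vutor has a, Vudilish has i. Dotun preserves a here (none of its changes turn any other segment into a), so the proto-segment is *a.
This points to *hakipa. Verify forward in each daughter:
Dotun: start from *hakipa.
  rule 1 (unconditioned shift): hakipa → hakifa
  rule 2: no change — hakifa
  rule 3 (vowel merger): hakifa → hakefa
  ⇒ Dotun hakefa
Vutor: *hakipa > hakifa > hagifa  (by unconditioned shift, intervocalic voicing)
Vudilish: *hakipa
  hakipa → hekipe   [vowel merger]
  hekipe (rule 2 does not apply)
  hekipe → hikipi   [vowel merger]
  giving Vudilish hikipi.
Only *hakipa yields all of Dotun hakefa, Vutor hagifa, Vudilish hikipi.

*hakipa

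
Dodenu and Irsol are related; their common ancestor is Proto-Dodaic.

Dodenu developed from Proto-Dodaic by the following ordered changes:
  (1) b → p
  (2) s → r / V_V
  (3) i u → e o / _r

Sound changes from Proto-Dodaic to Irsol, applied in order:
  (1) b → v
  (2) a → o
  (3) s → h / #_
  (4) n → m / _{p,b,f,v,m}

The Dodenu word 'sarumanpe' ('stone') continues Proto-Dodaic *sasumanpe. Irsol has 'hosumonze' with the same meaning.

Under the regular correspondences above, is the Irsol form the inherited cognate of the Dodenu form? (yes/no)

no

Derive the expected Irsol reflex of *sasumanpe:
Irsol: *sasumanpe
  sasumanpe (rule 1 does not apply)
  sasumanpe → sosumonpe   [vowel merger]
  sosumonpe → hosumonpe   [debuccalisation]
  hosumonpe → hosumompe   [nasal place assimilation]
  giving Irsol hosumompe.
The regular Irsol reflex would be 'hosumompe', but the attested form is 'hosumonze'. The correspondence is irregular, so they are not cognates (the Irsol form has a different source).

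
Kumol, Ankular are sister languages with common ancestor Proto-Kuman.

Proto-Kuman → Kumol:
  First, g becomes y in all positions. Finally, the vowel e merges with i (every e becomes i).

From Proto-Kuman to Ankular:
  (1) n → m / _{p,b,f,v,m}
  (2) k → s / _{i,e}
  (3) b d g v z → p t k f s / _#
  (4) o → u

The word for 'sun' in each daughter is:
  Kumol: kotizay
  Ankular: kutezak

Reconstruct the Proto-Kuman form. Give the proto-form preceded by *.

Position 7: Kumol has y, Ankular has k. Taking the neighbouring segments as reconstructed: Kumol y could go back to *g or *y; Ankular k could go back to *k or *g — the one source consistent with every daughter is *g.
Position 2: Kumol has o, Ankular has u. Kumol preserves o here (none of its changes turn any other segment into o), so the proto-segment is *o.
Continuing position by position gives *kotezag; check it forward:
Kumol: start from *kotezag.
  rule 1 (unconditioned shift): kotezag → kotezay
  rule 2 (vowel merger): kotezay → kotizay
  ⇒ Kumol kotizay
Ankular: *kotezag
  kotezag (rule 1 does not apply)
  kotezag (rule 2 does not apply)
  kotezag → kotezak   [final devoicing]
  kotezak → kutezak   [vowel merger]
  giving Ankular kutezak.
*kotezag is the unique common source.

*kotezag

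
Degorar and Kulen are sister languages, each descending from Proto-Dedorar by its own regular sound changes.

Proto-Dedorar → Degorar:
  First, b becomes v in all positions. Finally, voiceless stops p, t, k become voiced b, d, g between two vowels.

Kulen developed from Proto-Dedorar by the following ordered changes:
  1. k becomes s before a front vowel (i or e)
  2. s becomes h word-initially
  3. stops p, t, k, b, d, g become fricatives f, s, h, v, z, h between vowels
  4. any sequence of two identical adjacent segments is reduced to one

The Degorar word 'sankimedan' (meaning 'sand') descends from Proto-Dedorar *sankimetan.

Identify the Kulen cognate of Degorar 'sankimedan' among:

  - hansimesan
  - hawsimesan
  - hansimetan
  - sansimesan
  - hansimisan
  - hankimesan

Kulen: *sankimetan
  sankimetan → sansimetan   [palatalisation]
  sansimetan → hansimetan   [debuccalisation]
  hansimetan → hansimesan   [intervocalic lenition]
  hansimesan (rule 4 does not apply)
  giving Kulen hansimesan.

hansimesan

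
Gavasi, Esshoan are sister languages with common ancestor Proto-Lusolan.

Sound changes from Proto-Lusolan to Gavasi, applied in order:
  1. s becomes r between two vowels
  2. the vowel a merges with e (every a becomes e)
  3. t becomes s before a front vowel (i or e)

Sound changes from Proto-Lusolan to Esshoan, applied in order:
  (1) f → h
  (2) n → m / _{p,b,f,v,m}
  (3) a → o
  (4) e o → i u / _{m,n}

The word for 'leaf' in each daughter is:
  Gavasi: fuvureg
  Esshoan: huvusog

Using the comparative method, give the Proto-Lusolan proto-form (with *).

*fuvusag

Position 1: Gavasi has f, Esshoan has h. Gavasi preserves f here (none of its changes turn any other segment into f), so the proto-segment is *f.
Position 5: Gavasi has r, Esshoan has s. Esshoan preserves s here (none of its changes turn any other segment into s), so the proto-segment is *s.
Verify the candidate proto-form against each daughter:
Gavasi: *fuvusag > fuvurag > fuvureg  (by rhotacism, vowel merger)
Esshoan: *fuvusag
  fuvusag → huvusag   [unconditioned shift]
  huvusag (rule 2 does not apply)
  huvusag → huvusog   [vowel merger]
  huvusog (rule 4 does not apply)
  giving Esshoan huvusog.
Only *fuvusag yields all of Gavasi fuvureg, Esshoan huvusog.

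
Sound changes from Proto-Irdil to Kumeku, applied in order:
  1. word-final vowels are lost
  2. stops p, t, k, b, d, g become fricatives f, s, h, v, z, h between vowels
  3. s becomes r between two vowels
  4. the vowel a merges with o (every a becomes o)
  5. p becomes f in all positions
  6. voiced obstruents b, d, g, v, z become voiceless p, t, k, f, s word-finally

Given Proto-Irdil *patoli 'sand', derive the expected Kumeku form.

Kumeku: *patoli > patol > pasol > parol > porol > forol  (by apocope, intervocalic lenition, rhotacism, vowel merger, unconditioned shift)

forol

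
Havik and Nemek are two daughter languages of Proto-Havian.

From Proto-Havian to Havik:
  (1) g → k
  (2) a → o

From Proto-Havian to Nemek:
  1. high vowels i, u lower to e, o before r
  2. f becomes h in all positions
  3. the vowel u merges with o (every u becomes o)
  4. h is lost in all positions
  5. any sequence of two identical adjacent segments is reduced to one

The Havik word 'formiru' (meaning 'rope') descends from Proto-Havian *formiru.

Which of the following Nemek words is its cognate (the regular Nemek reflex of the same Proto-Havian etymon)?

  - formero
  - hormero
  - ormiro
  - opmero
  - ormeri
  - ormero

Nemek: start from *formiru.
  rule 1 (pre-rhotic lowering): formiru → formeru
  rule 2 (unconditioned shift): formeru → hormeru
  rule 3 (vowel merger): hormeru → hormero
  rule 4 (h-loss): hormero → ormero
  rule 5: no change — ormero
  ⇒ Nemek ormero
The other candidates each miss or misapply at least one Nemek change.

ormero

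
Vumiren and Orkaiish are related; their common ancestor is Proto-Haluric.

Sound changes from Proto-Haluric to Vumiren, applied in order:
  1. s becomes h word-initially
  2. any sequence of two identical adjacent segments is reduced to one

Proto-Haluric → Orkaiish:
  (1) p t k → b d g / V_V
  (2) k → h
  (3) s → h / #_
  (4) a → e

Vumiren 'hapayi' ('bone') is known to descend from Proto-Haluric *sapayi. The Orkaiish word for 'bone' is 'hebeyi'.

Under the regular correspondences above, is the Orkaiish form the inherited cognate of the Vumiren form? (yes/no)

Derive the expected Orkaiish reflex of *sapayi:
Orkaiish: start from *sapayi.
  rule 1 (intervocalic voicing): sapayi → sabayi
  rule 2: no change — sabayi
  rule 3 (debuccalisation): sabayi → habayi
  rule 4 (vowel merger): habayi → hebeyi
  ⇒ Orkaiish hebeyi
Orkaiish 'hebeyi' matches the regular reflex exactly, so the pair is cognate.

yes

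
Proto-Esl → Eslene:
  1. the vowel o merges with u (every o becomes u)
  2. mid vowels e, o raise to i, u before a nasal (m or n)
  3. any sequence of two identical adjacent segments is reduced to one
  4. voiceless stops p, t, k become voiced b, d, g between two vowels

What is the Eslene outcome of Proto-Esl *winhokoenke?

Eslene: start from *winhokoenke.
  rule 1 (vowel merger): winhokoenke → winhukuenke
  rule 2 (pre-nasal raising): winhukuenke → winhukuinke
  rule 3: no change — winhukuinke
  rule 4 (intervocalic voicing): winhukuinke → winhuguinke
  ⇒ Eslene winhuguinke

winhuguinke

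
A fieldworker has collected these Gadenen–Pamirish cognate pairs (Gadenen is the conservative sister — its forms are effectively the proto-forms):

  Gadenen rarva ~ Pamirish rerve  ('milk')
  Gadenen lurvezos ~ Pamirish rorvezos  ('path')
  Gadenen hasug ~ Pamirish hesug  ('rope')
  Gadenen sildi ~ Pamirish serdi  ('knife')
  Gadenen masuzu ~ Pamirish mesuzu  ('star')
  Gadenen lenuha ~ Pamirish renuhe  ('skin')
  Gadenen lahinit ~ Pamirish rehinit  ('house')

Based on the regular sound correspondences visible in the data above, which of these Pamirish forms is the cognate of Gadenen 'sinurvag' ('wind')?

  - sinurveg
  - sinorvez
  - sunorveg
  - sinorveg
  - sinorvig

lurvezos ~ rorvezos — Gadenen u corresponds to Pamirish o after a consonant, before r.
hasug ~ hesug, masuzu ~ mesuzu — Gadenen a corresponds to Pamirish e after a consonant, before a consonant other than r, m, n, p, b, f, v.
Applying these to Gadenen 'sinurvag':
  sinurvag → sinorvag   (u→o after a consonant, before r)
  sinorvag → sinorveg   (a→e after a consonant, before a consonant other than r, m, n, p, b, f, v)
So the Pamirish cognate is 'sinorveg'.

sinorveg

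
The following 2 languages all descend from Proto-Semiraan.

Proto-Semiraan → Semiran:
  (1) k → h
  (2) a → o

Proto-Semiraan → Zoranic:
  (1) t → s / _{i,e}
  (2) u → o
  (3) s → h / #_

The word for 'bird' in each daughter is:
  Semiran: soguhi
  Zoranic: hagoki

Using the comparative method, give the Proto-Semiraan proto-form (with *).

*saguki

Position 1: Semiran has s, Zoranic has h. Semiran preserves s here (none of its changes turn any other segment into s), so the proto-segment is *s.
Position 2: Semiran has o, Zoranic has a. Zoranic preserves a here (none of its changes turn any other segment into a), so the proto-segment is *a.
Position 5: Semiran has h, Zoranic has k. Zoranic preserves k here (none of its changes turn any other segment into k), so the proto-segment is *k.
Continuing position by position gives *saguki; check it forward:
Semiran: *saguki
  saguki → saguhi   [unconditioned shift]
  saguhi → soguhi   [vowel merger]
  giving Semiran soguhi.
Zoranic: start from *saguki.
  rule 1: no change — saguki
  rule 2 (vowel merger): saguki → sagoki
  rule 3 (debuccalisation): sagoki → hagoki
  ⇒ Zoranic hagoki
Only *saguki yields all of Semiran soguhi, Zoranic hagoki.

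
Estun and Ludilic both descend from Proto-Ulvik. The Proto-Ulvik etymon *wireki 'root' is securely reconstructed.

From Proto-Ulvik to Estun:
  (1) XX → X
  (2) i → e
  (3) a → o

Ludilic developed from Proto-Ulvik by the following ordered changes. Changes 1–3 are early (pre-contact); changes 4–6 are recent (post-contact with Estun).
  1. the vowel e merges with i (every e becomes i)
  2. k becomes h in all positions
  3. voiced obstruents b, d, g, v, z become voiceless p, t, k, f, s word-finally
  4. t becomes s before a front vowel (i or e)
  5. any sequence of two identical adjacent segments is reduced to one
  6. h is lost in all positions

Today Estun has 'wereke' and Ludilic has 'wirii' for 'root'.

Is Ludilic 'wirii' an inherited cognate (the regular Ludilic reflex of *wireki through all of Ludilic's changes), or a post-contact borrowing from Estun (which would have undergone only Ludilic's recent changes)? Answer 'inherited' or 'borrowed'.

inherited

If inherited, *wireki would pass through all of Ludilic's changes:
Ludilic: start from *wireki.
  rule 1 (vowel merger): wireki → wiriki
  rule 2 (unconditioned shift): wiriki → wirihi
  rule 3: no change — wirihi
  rule 4: no change — wirihi
  rule 5: no change — wirihi
  rule 6 (h-loss): wirihi → wirii
  ⇒ Ludilic wirii
If borrowed from Estun 'wereke' after the early changes, it would undergo only the recent ones:
  rule 4 (palatalisation): no change (wereke)
  rule 5 (degemination): no change (wereke)
  rule 6 (h-loss): no change (wereke)
  ⇒ as a loan: wereke
Ludilic 'wirii' matches the inherited outcome exactly, so it is an inherited cognate, not a loan.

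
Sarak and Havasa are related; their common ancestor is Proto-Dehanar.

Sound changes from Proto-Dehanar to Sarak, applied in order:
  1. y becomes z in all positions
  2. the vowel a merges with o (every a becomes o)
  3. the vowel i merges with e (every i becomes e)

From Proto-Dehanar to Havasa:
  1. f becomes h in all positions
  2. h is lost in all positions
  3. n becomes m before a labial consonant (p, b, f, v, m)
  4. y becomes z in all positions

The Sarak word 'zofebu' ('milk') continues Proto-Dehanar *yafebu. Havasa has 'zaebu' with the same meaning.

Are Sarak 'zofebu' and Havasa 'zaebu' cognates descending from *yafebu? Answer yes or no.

Derive the expected Havasa reflex of *yafebu:
Havasa: *yafebu
  yafebu → yahebu   [unconditioned shift]
  yahebu → yaebu   [h-loss]
  yaebu (rule 3 does not apply)
  yaebu → zaebu   [unconditioned shift]
  giving Havasa zaebu.
Havasa 'zaebu' matches the regular reflex exactly, so the pair is cognate.

yes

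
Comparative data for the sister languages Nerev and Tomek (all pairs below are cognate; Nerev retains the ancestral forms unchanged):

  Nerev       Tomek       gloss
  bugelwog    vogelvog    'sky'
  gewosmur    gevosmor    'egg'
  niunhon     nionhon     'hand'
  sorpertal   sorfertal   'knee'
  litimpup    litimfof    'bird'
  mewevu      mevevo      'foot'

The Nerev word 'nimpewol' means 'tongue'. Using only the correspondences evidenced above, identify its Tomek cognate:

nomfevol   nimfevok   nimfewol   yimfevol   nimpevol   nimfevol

nimfevol

sorpertal ~ sorfertal — Nerev p corresponds to Tomek f after a consonant, before a front vowel.
gewosmur ~ gevosmor — Nerev w corresponds to Tomek v between vowels (before a back vowel).
Applying these to Nerev 'nimpewol':
  nimpewol → nimfewol   (p→f after a consonant, before a front vowel)
  nimfewol → nimfevol   (w→v between vowels (before a back vowel))
So the Tomek cognate is 'nimfevol'.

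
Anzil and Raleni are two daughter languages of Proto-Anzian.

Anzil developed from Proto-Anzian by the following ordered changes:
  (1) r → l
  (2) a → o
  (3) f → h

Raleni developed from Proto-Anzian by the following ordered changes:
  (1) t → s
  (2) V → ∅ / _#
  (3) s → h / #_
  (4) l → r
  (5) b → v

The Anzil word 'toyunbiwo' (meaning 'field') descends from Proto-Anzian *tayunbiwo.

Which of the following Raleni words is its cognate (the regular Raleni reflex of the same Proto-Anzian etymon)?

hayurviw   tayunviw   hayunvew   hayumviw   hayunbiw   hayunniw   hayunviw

Raleni: *tayunbiwo > sayunbiwo > sayunbiw > hayunbiw > hayunviw  (by unconditioned shift, apocope, debuccalisation, unconditioned shift)
Only 'hayunviw' matches the regular Raleni development of *tayunbiwo.

hayunviw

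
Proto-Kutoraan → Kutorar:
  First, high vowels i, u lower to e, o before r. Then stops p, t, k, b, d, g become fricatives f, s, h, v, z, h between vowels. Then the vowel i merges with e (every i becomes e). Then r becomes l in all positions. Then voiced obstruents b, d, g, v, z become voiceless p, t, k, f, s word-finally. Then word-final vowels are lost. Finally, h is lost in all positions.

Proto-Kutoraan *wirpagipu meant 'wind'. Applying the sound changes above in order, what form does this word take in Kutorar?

welpaef

Kutorar: start from *wirpagipu.
  rule 1 (pre-rhotic lowering): wirpagipu → werpagipu
  rule 2 (intervocalic lenition): werpagipu → werpahifu
  rule 3 (vowel merger): werpahifu → werpahefu
  rule 4 (unconditioned shift): werpahefu → welpahefu
  rule 5: no change — welpahefu
  rule 6 (apocope): welpahefu → welpahef
  rule 7 (h-loss): welpahef → welpaef
  ⇒ Kutorar welpaef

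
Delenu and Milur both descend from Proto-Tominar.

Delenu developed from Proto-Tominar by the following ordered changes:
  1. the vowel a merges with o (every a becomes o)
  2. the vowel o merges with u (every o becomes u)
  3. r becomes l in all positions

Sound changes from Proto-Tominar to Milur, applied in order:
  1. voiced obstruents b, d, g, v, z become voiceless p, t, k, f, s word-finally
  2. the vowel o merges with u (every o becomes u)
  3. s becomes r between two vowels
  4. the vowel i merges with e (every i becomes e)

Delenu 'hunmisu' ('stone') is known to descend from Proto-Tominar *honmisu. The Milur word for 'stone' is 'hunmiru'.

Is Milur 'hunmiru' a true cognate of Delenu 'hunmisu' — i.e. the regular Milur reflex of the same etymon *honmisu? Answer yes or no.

Derive the expected Milur reflex of *honmisu:
Milur: *honmisu
  honmisu (rule 1 does not apply)
  honmisu → hunmisu   [vowel merger]
  hunmisu → hunmiru   [rhotacism]
  hunmiru → hunmeru   [vowel merger]
  giving Milur hunmeru.
The regular Milur reflex would be 'hunmeru', but the attested form is 'hunmiru'. The correspondence is irregular, so they are not cognates (the Milur form has a different source).

no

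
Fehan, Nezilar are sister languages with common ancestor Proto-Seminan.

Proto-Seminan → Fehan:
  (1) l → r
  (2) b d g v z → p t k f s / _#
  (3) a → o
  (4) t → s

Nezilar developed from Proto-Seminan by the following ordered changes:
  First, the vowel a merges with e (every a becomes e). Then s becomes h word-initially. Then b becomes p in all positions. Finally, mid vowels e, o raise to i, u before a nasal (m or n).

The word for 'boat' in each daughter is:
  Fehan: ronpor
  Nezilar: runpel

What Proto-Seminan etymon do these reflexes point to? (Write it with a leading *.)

*ronpal

Position 2: Fehan has o, Nezilar has u. Taking the neighbouring segments as reconstructed: Fehan o could go back to *a or *o; Nezilar u could go back to *o or *u — the one source consistent with every daughter is *o.
Position 6: Fehan has r, Nezilar has l. Nezilar preserves l here (none of its changes turn any other segment into l), so the proto-segment is *l.
Position 5: Fehan has o, Nezilar has e. Taking the neighbouring segments as reconstructed: Fehan o could go back to *a or *o; Nezilar e could go back to *a or *e — the one source consistent with every daughter is *a.
Continuing position by position gives *ronpal; check it forward:
Fehan: *ronpal > ronpar > ronpor  (by unconditioned shift, vowel merger)
Nezilar: *ronpal
  ronpal → ronpel   [vowel merger]
  ronpel (rule 2 does not apply)
  ronpel (rule 3 does not apply)
  ronpel → runpel   [pre-nasal raising]
  giving Nezilar runpel.
No other proto-form is consistent with every reflex, so the reconstruction is *ronpal.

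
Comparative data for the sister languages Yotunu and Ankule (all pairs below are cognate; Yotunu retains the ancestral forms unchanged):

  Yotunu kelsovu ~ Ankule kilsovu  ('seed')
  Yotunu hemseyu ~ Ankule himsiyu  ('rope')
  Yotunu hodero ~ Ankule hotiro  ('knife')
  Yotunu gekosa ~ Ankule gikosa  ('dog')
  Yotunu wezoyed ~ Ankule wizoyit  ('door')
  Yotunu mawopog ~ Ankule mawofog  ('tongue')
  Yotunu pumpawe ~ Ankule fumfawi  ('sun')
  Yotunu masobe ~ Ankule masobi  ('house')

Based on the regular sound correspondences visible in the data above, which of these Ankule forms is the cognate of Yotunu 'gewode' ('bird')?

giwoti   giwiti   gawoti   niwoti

kelsovu ~ kilsovu, hemseyu ~ himsiyu — Yotunu e corresponds to Ankule i after a consonant, before a consonant other than r, m, n, p, b, f, v.
hodero ~ hotiro — Yotunu d corresponds to Ankule t between vowels (before a front vowel).
pumpawe ~ fumfawi, masobe ~ masobi — Yotunu e corresponds to Ankule i word-finally.
Applying these to Yotunu 'gewode':
  gewode → giwode   (e→i after a consonant, before a consonant other than r, m, n, p, b, f, v)
  giwode → giwote   (d→t between vowels (before a front vowel))
  giwote → giwoti   (e→i word-finally)
So the Ankule cognate is 'giwoti'.

giwoti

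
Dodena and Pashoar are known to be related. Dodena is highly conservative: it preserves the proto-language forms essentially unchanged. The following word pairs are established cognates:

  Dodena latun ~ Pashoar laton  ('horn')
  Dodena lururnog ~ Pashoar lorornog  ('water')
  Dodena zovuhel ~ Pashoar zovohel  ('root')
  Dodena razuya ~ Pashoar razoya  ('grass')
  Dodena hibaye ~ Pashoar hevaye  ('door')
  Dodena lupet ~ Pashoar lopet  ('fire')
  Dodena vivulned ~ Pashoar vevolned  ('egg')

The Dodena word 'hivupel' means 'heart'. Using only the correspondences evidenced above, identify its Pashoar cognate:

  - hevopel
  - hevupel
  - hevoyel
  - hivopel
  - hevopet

hevopel

vivulned ~ vevolned — Dodena i corresponds to Pashoar e after a consonant, before a labial obstruent.
lupet ~ lopet — Dodena u corresponds to Pashoar o after a consonant, before a labial obstruent.
Applying these to Dodena 'hivupel':
  hivupel → hevupel   (i→e after a consonant, before a labial obstruent)
  hevupel → hevopel   (u→o after a consonant, before a labial obstruent)
So the Pashoar cognate is 'hevopel'.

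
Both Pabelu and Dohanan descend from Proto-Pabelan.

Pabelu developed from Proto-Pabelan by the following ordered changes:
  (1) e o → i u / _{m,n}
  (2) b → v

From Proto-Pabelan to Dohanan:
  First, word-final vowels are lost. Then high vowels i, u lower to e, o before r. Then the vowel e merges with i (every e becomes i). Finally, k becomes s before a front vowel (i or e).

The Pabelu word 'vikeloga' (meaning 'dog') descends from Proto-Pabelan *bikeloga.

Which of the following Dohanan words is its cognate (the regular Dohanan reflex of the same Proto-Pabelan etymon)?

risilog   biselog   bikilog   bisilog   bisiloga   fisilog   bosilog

bisilog

Dohanan: start from *bikeloga.
  rule 1 (apocope): bikeloga → bikelog
  rule 2: no change — bikelog
  rule 3 (vowel merger): bikelog → bikilog
  rule 4 (palatalisation): bikilog → bisilog
  ⇒ Dohanan bisilog
Among the options, 'bisilog' alone shows every Dohanan change applied in order.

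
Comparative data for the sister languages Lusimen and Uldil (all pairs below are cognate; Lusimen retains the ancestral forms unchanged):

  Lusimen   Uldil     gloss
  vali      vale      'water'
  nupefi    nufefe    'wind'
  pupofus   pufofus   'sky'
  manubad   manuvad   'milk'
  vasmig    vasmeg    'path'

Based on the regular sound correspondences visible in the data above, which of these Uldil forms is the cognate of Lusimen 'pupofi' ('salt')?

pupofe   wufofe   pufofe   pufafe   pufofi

pupofus ~ pufofus — Lusimen p corresponds to Uldil f between vowels (before a back vowel).
vali ~ vale, nupefi ~ nufefe — Lusimen i corresponds to Uldil e word-finally.
Applying these to Lusimen 'pupofi':
  pupofi → pufofi   (p→f between vowels (before a back vowel))
  pufofi → pufofe   (i→e word-finally)
So the Uldil cognate is 'pufofe'.

pufofe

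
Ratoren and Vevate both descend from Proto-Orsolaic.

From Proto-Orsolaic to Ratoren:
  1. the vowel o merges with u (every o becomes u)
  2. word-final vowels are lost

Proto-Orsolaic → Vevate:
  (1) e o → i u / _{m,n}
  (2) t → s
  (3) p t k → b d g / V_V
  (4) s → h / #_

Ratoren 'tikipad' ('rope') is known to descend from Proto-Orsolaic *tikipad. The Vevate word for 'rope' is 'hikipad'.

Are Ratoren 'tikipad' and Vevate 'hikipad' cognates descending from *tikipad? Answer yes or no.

no

Derive the expected Vevate reflex of *tikipad:
Vevate: start from *tikipad.
  rule 1: no change — tikipad
  rule 2 (unconditioned shift): tikipad → sikipad
  rule 3 (intervocalic voicing): sikipad → sigibad
  rule 4 (debuccalisation): sigibad → higibad
  ⇒ Vevate higibad
The regular Vevate reflex would be 'higibad', but the attested form is 'hikipad'. The correspondence is irregular, so they are not cognates (the Vevate form has a different source).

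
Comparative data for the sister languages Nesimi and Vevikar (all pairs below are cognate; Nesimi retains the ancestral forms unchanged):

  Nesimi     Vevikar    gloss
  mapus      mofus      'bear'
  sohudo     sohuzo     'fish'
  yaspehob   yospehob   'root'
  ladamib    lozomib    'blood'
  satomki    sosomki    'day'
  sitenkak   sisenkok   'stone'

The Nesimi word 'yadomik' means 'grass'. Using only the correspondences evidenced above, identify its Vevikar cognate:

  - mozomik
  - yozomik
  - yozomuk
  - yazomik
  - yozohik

yaspehob ~ yospehob, ladamib ~ lozomib — Nesimi a corresponds to Vevikar o after a consonant, before a consonant other than r, m, n, p, b, f, v.
sohudo ~ sohuzo — Nesimi d corresponds to Vevikar z between vowels (before a back vowel).
Applying these to Nesimi 'yadomik':
  yadomik → yodomik   (a→o after a consonant, before a consonant other than r, m, n, p, b, f, v)
  yodomik → yozomik   (d→z between vowels (before a back vowel))
So the Vevikar cognate is 'yozomik'.

yozomik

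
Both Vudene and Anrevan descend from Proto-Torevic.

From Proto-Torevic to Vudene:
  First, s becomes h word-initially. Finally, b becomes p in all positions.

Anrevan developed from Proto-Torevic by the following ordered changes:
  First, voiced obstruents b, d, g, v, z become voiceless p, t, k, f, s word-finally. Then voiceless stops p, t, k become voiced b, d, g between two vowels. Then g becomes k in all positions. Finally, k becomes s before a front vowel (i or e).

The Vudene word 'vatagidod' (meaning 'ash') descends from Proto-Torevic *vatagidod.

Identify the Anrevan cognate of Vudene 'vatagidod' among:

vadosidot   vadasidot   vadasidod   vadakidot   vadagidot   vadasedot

vadasidot

Anrevan: *vatagidod
  vatagidod → vatagidot   [final devoicing]
  vatagidot → vadagidot   [intervocalic voicing]
  vadagidot → vadakidot   [unconditioned shift]
  vadakidot → vadasidot   [palatalisation]
  giving Anrevan vadasidot.
Among the options, 'vadasidot' alone shows every Anrevan change applied in order.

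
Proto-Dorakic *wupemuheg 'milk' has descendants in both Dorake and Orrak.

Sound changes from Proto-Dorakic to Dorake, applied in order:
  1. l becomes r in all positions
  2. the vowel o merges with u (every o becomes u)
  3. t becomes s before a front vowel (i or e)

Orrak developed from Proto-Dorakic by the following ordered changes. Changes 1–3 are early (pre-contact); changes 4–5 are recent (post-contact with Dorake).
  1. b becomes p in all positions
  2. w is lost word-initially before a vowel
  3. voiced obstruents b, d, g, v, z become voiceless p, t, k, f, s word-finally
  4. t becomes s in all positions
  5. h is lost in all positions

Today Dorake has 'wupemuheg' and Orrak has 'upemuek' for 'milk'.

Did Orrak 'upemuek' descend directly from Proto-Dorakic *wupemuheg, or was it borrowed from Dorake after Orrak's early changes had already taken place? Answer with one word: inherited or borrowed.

If inherited, *wupemuheg would pass through all of Orrak's changes:
Orrak: *wupemuheg > upemuheg > upemuhek > upemuek  (by glide loss, final devoicing, h-loss)
If borrowed from Dorake 'wupemuheg' after the early changes, it would undergo only the recent ones:
  rule 4 (unconditioned shift): no change (wupemuheg)
  rule 5 (h-loss): wupemuheg → wupemueg
  ⇒ as a loan: wupemueg
Orrak 'upemuek' matches the inherited outcome exactly, so it is an inherited cognate, not a loan.

inherited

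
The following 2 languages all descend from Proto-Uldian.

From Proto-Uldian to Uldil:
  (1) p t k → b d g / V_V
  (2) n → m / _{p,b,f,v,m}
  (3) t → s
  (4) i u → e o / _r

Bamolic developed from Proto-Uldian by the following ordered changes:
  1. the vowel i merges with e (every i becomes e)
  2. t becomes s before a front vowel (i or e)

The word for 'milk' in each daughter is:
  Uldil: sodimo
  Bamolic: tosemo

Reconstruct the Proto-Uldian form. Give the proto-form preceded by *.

*totimo

Position 1: Uldil has s, Bamolic has t. Bamolic preserves t here (none of its changes turn any other segment into t), so the proto-segment is *t.
Position 4: Uldil has i, Bamolic has e. Uldil preserves i here (none of its changes turn any other segment into i), so the proto-segment is *i.
Verify the candidate proto-form against each daughter:
Uldil: *totimo > todimo > sodimo  (by intervocalic voicing, unconditioned shift)
Bamolic: start from *totimo.
  rule 1 (vowel merger): totimo → totemo
  rule 2 (palatalisation): totemo → tosemo
  ⇒ Bamolic tosemo
Only *totimo yields all of Uldil sodimo, Bamolic tosemo.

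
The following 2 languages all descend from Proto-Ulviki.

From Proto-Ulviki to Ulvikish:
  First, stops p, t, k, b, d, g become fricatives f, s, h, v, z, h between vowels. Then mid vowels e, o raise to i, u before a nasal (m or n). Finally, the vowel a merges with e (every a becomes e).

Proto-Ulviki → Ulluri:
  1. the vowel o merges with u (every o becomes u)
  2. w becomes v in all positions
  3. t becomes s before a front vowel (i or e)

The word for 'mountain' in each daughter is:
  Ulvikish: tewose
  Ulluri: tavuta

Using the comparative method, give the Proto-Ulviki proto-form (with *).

Position 6: Ulvikish has e, Ulluri has a. Ulluri preserves a here (none of its changes turn any other segment into a), so the proto-segment is *a.
Position 3: Ulvikish has w, Ulluri has v. Ulvikish preserves w here (none of its changes turn any other segment into w), so the proto-segment is *w.
This points to *tawota. Verify forward in each daughter:
Ulvikish: *tawota > tawosa > tewose  (by intervocalic lenition, vowel merger)
Ulluri: *tawota > tawuta > tavuta  (by vowel merger, unconditioned shift)
*tawota is the unique common source.

*tawota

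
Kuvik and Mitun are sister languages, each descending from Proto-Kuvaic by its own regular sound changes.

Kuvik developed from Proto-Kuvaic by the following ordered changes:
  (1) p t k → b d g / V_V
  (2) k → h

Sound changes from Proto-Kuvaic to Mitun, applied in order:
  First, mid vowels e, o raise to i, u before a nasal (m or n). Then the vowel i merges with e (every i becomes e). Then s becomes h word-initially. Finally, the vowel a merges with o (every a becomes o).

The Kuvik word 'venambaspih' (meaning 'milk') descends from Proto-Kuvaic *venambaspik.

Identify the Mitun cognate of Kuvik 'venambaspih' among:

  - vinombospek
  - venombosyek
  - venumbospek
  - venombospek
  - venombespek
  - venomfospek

Mitun: *venambaspik
  venambaspik → vinambaspik   [pre-nasal raising]
  vinambaspik → venambaspek   [vowel merger]
  venambaspek (rule 3 does not apply)
  venambaspek → venombospek   [vowel merger]
  giving Mitun venombospek.
Only 'venombospek' matches the regular Mitun development of *venambaspik.

venombospek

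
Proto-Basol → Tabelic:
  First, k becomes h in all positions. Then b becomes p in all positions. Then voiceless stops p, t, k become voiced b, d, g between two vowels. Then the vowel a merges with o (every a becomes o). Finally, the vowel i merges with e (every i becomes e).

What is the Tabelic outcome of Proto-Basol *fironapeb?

Tabelic: *fironapeb > fironapep > fironabep > fironobep > feronobep  (by unconditioned shift, intervocalic voicing, vowel merger, vowel merger)

feronobep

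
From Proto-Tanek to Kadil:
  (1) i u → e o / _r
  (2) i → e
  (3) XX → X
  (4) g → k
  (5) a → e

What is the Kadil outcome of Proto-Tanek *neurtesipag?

Kadil: *neurtesipag > neortesipag > neortesepag > neortesepak > neortesepek  (by pre-rhotic lowering, vowel merger, unconditioned shift, vowel merger)

neortesepek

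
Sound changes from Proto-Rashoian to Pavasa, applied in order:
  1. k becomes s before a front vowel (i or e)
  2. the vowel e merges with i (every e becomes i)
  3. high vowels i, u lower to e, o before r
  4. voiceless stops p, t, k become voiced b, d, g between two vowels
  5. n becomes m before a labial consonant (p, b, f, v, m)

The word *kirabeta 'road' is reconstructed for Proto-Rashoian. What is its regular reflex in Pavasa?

Pavasa: start from *kirabeta.
  rule 1 (palatalisation): kirabeta → sirabeta
  rule 2 (vowel merger): sirabeta → sirabita
  rule 3 (pre-rhotic lowering): sirabita → serabita
  rule 4 (intervocalic voicing): serabita → serabida
  rule 5: no change — serabida
  ⇒ Pavasa serabida

serabida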